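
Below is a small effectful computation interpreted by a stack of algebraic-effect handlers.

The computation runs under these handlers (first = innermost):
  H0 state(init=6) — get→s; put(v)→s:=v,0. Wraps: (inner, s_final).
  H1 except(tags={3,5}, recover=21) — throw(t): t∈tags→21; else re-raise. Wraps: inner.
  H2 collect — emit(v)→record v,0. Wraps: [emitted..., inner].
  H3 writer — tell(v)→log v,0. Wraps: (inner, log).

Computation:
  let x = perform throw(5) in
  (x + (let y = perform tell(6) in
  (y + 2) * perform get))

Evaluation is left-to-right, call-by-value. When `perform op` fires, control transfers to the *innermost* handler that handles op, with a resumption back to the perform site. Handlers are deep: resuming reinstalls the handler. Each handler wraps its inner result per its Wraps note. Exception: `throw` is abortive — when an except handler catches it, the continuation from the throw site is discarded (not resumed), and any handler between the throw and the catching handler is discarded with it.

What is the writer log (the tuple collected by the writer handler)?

Evaluation trace:
throw(5) @ H1 caught ⇒ 21
H2 returns [21]
H3 returns ([21], ())
= ([21], ())

Answer: ()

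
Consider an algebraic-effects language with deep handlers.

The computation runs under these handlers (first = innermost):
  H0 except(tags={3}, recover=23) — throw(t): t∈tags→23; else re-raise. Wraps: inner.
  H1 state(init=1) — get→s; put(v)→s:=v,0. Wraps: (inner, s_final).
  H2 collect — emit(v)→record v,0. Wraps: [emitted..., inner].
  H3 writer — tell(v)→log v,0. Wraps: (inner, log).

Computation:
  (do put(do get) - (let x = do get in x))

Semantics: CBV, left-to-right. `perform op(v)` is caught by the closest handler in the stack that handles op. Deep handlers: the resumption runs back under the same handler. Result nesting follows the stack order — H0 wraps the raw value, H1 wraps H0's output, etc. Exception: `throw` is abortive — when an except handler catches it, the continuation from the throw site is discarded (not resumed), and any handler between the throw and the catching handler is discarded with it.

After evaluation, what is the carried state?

Answer: 1

Step-by-step:
get @ H1 ⇒ 1
put(1) @ H1 ⇒ s:=1
get @ H1 ⇒ 1
H0 returns -1
H1 returns (-1, 1)
H2 returns [(-1, 1)]
H3 returns ([(-1, 1)], ())
= ([(-1, 1)], ())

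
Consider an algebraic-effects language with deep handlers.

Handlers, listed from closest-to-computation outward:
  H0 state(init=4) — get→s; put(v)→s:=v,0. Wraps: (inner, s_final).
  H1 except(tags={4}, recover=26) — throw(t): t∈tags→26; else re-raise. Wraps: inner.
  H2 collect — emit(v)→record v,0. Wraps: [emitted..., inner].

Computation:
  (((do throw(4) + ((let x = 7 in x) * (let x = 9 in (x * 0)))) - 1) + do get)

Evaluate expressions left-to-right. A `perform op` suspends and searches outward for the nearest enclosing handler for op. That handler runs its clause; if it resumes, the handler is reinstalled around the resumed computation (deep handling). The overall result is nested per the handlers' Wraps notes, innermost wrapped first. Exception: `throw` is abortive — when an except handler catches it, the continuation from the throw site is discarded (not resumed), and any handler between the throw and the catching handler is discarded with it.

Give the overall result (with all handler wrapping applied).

Answer: [26]

Working:
throw(4) @ H1 caught ⇒ 26
H2 returns [26]
= [26]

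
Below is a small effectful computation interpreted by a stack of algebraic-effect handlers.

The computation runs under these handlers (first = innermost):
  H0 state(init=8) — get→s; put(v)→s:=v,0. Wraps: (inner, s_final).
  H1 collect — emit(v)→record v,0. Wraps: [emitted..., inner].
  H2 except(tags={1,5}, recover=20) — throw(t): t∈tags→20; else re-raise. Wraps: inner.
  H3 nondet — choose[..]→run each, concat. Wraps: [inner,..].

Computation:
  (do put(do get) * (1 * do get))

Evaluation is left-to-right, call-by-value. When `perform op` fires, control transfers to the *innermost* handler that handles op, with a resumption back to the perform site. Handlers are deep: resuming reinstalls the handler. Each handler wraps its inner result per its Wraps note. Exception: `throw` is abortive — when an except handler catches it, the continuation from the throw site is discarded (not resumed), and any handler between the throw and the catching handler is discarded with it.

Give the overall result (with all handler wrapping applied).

Answer: [[(0, 8)]]

Step-by-step:
get @ H0 ⇒ 8
put(8) @ H0 ⇒ s:=8
get @ H0 ⇒ 8
H0 returns (0, 8)
H1 returns [(0, 8)]
H2 returns [(0, 8)]
H3 returns [[(0, 8)]]
= [[(0, 8)]]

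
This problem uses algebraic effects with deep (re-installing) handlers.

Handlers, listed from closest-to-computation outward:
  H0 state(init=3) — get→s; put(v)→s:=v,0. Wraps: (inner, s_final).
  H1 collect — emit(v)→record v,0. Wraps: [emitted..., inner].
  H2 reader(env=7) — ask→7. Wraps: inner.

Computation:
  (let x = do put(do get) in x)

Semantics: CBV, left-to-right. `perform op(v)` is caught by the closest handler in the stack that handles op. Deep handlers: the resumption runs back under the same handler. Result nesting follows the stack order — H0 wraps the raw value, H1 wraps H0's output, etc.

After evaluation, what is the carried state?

Answer: 3

Step-by-step:
get @ H0 ⇒ 3
put(3) @ H0 ⇒ s:=3
H0 returns (0, 3)
H1 returns [(0, 3)]
H2 returns [(0, 3)]
= [(0, 3)]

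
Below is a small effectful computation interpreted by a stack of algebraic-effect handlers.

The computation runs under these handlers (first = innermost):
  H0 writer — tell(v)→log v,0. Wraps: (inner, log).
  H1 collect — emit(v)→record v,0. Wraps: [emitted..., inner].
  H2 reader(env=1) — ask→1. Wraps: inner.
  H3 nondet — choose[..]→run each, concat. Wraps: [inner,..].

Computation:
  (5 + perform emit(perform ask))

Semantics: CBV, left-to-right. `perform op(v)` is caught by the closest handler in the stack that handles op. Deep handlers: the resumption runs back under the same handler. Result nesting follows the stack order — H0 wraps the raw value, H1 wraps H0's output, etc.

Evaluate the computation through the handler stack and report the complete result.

Answer: [[1, (5, ())]]

Evaluation trace:
ask @ H2 ⇒ 1
emit(1) @ H1 ⇒ out+=1
H0 returns (5, ())
H1 returns [1, (5, ())]
H2 returns [1, (5, ())]
H3 returns [[1, (5, ())]]
= [[1, (5, ())]]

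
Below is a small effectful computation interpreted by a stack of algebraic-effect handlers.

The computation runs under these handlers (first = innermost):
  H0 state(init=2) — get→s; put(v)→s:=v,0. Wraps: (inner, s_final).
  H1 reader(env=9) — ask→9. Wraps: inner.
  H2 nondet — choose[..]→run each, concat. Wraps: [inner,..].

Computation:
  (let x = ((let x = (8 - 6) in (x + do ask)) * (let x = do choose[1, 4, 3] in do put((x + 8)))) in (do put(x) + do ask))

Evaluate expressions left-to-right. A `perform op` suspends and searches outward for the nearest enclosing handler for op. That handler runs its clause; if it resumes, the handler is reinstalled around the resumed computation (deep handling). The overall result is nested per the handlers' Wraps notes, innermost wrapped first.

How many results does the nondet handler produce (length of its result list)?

Working:
ask @ H1 ⇒ 9
choose[1, 4, 3] @ H2
  branch[0] choose=1:
    put(9) @ H0 ⇒ s:=9
    put(0) @ H0 ⇒ s:=0
    ask @ H1 ⇒ 9
    H0 returns (9, 0)
    H1 returns (9, 0)
    H2 returns [(9, 0)]
  branch[1] choose=4:
    put(12) @ H0 ⇒ s:=12
    put(0) @ H0 ⇒ s:=0
    ask @ H1 ⇒ 9
    H0 returns (9, 0)
    H1 returns (9, 0)
    H2 returns [(9, 0)]
  branch[2] choose=3:
    put(11) @ H0 ⇒ s:=11
    put(0) @ H0 ⇒ s:=0
    ask @ H1 ⇒ 9
    H0 returns (9, 0)
    H1 returns (9, 0)
    H2 returns [(9, 0)]
= [(9, 0), (9, 0), (9, 0)]

Answer: 3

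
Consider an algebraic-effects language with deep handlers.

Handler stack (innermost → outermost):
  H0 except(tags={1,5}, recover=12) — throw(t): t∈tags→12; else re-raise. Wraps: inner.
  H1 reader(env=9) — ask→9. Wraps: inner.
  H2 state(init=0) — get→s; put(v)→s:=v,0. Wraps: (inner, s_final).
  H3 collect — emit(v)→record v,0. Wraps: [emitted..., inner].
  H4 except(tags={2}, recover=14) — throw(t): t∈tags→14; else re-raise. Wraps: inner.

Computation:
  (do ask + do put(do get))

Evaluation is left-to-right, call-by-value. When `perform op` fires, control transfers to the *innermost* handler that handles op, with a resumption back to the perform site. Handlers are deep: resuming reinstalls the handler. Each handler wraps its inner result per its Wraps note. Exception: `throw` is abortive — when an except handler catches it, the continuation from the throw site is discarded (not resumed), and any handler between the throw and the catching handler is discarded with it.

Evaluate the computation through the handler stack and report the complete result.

Answer: [(9, 0)]

Working:
ask @ H1 ⇒ 9
get @ H2 ⇒ 0
put(0) @ H2 ⇒ s:=0
H0 returns 9
H1 returns 9
H2 returns (9, 0)
H3 returns [(9, 0)]
H4 returns [(9, 0)]
= [(9, 0)]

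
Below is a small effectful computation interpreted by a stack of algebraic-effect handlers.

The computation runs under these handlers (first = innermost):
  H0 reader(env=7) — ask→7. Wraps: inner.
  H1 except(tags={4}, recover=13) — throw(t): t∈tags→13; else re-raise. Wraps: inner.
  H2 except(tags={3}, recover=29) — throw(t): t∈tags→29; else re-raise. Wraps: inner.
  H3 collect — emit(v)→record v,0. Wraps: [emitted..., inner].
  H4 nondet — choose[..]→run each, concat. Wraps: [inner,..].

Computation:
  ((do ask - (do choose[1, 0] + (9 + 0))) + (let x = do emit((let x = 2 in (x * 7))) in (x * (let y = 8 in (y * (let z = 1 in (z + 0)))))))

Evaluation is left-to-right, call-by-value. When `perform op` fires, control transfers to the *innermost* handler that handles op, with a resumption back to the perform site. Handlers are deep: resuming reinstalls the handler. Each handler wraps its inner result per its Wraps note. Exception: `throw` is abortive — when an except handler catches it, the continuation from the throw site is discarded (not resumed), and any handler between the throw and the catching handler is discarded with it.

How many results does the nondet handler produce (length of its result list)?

Answer: 2

Evaluation trace:
ask @ H0 ⇒ 7
choose[1, 0] @ H4
  branch[0] choose=1:
    emit(14) @ H3 ⇒ out+=14
    H0 returns -3
    H1 returns -3
    H2 returns -3
    H3 returns [14, -3]
    H4 returns [[14, -3]]
  branch[1] choose=0:
    emit(14) @ H3 ⇒ out+=14
    H0 returns -2
    H1 returns -2
    H2 returns -2
    H3 returns [14, -2]
    H4 returns [[14, -2]]
= [[14, -3], [14, -2]]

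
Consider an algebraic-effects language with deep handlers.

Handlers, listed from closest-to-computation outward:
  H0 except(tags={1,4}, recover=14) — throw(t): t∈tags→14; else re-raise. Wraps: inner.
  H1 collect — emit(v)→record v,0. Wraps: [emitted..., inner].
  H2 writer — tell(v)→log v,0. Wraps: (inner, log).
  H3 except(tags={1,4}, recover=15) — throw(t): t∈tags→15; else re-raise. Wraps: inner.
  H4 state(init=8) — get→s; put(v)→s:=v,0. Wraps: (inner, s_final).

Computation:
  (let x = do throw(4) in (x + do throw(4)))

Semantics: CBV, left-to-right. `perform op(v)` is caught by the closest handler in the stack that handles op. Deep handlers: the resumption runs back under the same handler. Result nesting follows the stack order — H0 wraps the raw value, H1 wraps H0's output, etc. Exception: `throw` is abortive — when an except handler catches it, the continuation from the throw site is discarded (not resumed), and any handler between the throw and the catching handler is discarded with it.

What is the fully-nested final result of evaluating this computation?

Answer: (([14], ()), 8)

Evaluation trace:
throw(4) @ H0 caught ⇒ 14
H1 returns [14]
H2 returns ([14], ())
H3 returns ([14], ())
H4 returns (([14], ()), 8)
= (([14], ()), 8)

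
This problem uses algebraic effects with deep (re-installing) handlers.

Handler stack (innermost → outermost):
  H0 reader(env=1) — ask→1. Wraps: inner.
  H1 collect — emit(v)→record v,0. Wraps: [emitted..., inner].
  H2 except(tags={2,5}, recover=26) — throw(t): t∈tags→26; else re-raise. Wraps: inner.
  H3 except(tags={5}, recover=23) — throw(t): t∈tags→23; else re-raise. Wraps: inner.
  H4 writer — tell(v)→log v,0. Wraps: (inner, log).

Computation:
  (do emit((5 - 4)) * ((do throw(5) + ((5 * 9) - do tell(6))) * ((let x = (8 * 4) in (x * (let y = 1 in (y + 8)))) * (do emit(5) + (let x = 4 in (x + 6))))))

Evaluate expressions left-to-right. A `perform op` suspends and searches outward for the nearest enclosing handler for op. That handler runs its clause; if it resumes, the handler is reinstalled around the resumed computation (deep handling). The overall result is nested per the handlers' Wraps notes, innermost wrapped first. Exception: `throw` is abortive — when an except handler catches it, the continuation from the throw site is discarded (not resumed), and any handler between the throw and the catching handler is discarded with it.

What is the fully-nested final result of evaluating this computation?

Step-by-step:
emit(1) @ H1 ⇒ out+=1
throw(5) @ H2 caught ⇒ 26
H3 returns 26
H4 returns (26, ())
= (26, ())

Answer: (26, ())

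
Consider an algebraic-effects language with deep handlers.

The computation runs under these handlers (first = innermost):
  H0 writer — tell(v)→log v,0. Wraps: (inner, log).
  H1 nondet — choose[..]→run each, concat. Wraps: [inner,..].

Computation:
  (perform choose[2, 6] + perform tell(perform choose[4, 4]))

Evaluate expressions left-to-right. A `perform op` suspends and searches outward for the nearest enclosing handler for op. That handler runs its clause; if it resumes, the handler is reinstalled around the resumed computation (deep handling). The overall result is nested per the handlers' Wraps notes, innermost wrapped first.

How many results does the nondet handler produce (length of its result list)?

Step-by-step:
choose[2, 6] @ H1
  branch[0] choose=2:
    choose[4, 4] @ H1
      branch[0] choose=4:
        tell(4) @ H0 ⇒ log+=4
        H0 returns (2, (4))
        H1 returns [(2, (4))]
      branch[1] choose=4:
        tell(4) @ H0 ⇒ log+=4
        H0 returns (2, (4))
        H1 returns [(2, (4))]
  branch[1] choose=6:
    choose[4, 4] @ H1
      branch[0] choose=4:
        tell(4) @ H0 ⇒ log+=4
        H0 returns (6, (4))
        H1 returns [(6, (4))]
      branch[1] choose=4:
        tell(4) @ H0 ⇒ log+=4
        H0 returns (6, (4))
        H1 returns [(6, (4))]
= [(2, (4)), (2, (4)), (6, (4)), (6, (4))]

Answer: 4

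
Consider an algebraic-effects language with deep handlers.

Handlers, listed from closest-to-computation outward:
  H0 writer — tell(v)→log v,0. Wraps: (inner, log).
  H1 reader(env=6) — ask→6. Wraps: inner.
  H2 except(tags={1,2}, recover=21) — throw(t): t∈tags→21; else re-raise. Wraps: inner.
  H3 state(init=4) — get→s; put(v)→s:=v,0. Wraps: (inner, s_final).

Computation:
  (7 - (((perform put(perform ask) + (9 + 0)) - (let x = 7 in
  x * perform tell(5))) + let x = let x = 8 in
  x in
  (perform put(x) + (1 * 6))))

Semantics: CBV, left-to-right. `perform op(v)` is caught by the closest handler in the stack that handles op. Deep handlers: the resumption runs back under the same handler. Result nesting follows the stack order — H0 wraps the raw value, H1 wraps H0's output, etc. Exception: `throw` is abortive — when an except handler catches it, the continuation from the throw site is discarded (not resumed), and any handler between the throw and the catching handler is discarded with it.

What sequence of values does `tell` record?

Evaluation trace:
ask @ H1 ⇒ 6
put(6) @ H3 ⇒ s:=6
tell(5) @ H0 ⇒ log+=5
put(8) @ H3 ⇒ s:=8
H0 returns (-8, (5))
H1 returns (-8, (5))
H2 returns (-8, (5))
H3 returns ((-8, (5)), 8)
= ((-8, (5)), 8)

Answer: (5)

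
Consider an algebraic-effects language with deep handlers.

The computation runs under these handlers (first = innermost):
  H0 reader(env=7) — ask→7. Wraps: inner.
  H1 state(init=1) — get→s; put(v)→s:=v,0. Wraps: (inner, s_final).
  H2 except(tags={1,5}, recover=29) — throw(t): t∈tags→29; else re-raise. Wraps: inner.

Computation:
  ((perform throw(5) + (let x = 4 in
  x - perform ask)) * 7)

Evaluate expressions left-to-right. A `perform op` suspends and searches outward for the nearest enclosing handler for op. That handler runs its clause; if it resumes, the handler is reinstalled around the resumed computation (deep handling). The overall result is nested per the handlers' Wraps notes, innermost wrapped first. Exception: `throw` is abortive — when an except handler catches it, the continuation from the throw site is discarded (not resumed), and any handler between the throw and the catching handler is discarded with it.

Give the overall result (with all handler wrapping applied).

Working:
throw(5) @ H2 caught ⇒ 29
= 29

Answer: 29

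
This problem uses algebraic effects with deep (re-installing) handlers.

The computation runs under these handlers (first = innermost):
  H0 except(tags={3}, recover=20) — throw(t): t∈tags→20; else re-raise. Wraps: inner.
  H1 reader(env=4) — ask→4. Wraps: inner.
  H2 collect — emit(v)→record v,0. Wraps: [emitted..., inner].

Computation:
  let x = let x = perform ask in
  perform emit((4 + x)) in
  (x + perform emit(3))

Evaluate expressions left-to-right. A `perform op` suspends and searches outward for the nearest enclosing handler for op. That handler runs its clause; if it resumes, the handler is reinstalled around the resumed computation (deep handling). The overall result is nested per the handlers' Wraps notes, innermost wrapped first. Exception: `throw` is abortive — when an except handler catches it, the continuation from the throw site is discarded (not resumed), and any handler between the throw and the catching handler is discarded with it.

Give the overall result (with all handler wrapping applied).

Answer: [8, 3, 0]

Evaluation trace:
ask @ H1 ⇒ 4
emit(8) @ H2 ⇒ out+=8
emit(3) @ H2 ⇒ out+=3
H0 returns 0
H1 returns 0
H2 returns [8, 3, 0]
= [8, 3, 0]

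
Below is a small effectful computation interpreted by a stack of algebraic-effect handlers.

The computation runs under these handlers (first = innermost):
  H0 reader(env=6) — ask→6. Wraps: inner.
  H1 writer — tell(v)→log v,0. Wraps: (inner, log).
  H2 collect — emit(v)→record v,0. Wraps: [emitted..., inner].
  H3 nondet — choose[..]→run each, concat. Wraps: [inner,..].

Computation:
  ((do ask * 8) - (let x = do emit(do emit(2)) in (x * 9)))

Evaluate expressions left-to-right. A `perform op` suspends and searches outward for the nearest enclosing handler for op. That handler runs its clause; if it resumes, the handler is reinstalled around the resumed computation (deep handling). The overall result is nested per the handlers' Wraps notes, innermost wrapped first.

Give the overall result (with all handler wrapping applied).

Working:
ask @ H0 ⇒ 6
emit(2) @ H2 ⇒ out+=2
emit(0) @ H2 ⇒ out+=0
H0 returns 48
H1 returns (48, ())
H2 returns [2, 0, (48, ())]
H3 returns [[2, 0, (48, ())]]
= [[2, 0, (48, ())]]

Answer: [[2, 0, (48, ())]]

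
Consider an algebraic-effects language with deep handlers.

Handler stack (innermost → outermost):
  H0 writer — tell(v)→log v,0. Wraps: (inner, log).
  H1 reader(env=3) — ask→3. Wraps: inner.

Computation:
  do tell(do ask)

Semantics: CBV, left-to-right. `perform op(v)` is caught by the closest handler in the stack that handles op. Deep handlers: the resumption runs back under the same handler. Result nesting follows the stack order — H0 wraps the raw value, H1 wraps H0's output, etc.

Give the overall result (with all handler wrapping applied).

Step-by-step:
ask @ H1 ⇒ 3
tell(3) @ H0 ⇒ log+=3
H0 returns (0, (3))
H1 returns (0, (3))
= (0, (3))

Answer: (0, (3))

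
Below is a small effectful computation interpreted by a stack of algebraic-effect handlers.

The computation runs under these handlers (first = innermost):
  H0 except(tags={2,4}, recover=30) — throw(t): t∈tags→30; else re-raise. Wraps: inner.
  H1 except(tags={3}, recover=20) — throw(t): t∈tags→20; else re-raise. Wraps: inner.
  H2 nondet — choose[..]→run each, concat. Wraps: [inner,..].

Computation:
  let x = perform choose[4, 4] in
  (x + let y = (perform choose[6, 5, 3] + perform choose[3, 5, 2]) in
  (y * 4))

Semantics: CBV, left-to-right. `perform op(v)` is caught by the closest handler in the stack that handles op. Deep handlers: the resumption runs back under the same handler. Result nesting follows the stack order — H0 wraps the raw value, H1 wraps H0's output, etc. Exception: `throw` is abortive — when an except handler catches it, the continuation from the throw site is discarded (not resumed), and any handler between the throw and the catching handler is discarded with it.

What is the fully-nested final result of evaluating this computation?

Answer: [40, 48, 36, 36, 44, 32, 28, 36, 24, 40, 48, 36, 36, 44, 32, 28, 36, 24]

Evaluation trace:
choose[4, 4] @ H2
  branch[0] choose=4:
    choose[6, 5, 3] @ H2
      branch[0] choose=6:
        choose[3, 5, 2] @ H2
          branch[0] choose=3:
            H0 returns 40
            H1 returns 40
            H2 returns [40]
          branch[1] choose=5:
            H0 returns 48
            H1 returns 48
            H2 returns [48]
          branch[2] choose=2:
            H0 returns 36
            H1 returns 36
            H2 returns [36]
      branch[1] choose=5:
        choose[3, 5, 2] @ H2
          branch[0] choose=3:
            H0 returns 36
            H1 returns 36
            H2 returns [36]
          branch[1] choose=5:
            H0 returns 44
            H1 returns 44
            H2 returns [44]
          branch[2] choose=2:
            H0 returns 32
            H1 returns 32
            H2 returns [32]
      branch[2] choose=3:
        choose[3, 5, 2] @ H2
          branch[0] choose=3:
            H0 returns 28
            H1 returns 28
            H2 returns [28]
          branch[1] choose=5:
            H0 returns 36
            H1 returns 36
            H2 returns [36]
          branch[2] choose=2:
            H0 returns 24
            H1 returns 24
            H2 returns [24]
  branch[1] choose=4:
    choose[6, 5, 3] @ H2
      branch[0] choose=6:
        choose[3, 5, 2] @ H2
          branch[0] choose=3:
            H0 returns 40
            H1 returns 40
            H2 returns [40]
          branch[1] choose=5:
            H0 returns 48
            H1 returns 48
            H2 returns [48]
          branch[2] choose=2:
            H0 returns 36
            H1 returns 36
            H2 returns [36]
      branch[1] choose=5:
        choose[3, 5, 2] @ H2
          branch[0] choose=3:
            H0 returns 36
            H1 returns 36
            H2 returns [36]
          branch[1] choose=5:
            H0 returns 44
            H1 returns 44
            H2 returns [44]
          branch[2] choose=2:
            H0 returns 32
            H1 returns 32
            H2 returns [32]
      branch[2] choose=3:
        choose[3, 5, 2] @ H2
          branch[0] choose=3:
            H0 returns 28
            H1 returns 28
            H2 returns [28]
          branch[1] choose=5:
            H0 returns 36
            H1 returns 36
            H2 returns [36]
          branch[2] choose=2:
            H0 returns 24
            H1 returns 24
            H2 returns [24]
= [40, 48, 36, 36, 44, 32, 28, 36, 24, 40, 48, 36, 36, 44, 32, 28, 36, 24]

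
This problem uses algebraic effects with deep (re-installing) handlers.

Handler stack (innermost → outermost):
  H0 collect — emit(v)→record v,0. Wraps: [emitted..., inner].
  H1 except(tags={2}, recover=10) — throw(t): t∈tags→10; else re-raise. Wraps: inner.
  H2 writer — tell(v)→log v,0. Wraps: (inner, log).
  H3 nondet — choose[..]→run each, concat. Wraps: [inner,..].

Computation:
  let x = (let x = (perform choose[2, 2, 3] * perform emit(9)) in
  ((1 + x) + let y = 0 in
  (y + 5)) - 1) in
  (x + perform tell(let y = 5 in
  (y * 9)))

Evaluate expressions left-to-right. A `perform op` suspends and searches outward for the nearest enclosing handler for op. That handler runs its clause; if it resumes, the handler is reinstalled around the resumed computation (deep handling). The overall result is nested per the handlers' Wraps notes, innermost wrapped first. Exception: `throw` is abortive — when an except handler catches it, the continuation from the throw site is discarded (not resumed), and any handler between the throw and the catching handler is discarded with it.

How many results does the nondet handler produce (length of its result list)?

Answer: 3

Evaluation trace:
choose[2, 2, 3] @ H3
  branch[0] choose=2:
    emit(9) @ H0 ⇒ out+=9
    tell(45) @ H2 ⇒ log+=45
    H0 returns [9, 5]
    H1 returns [9, 5]
    H2 returns ([9, 5], (45))
    H3 returns [([9, 5], (45))]
  branch[1] choose=2:
    emit(9) @ H0 ⇒ out+=9
    tell(45) @ H2 ⇒ log+=45
    H0 returns [9, 5]
    H1 returns [9, 5]
    H2 returns ([9, 5], (45))
    H3 returns [([9, 5], (45))]
  branch[2] choose=3:
    emit(9) @ H0 ⇒ out+=9
    tell(45) @ H2 ⇒ log+=45
    H0 returns [9, 5]
    H1 returns [9, 5]
    H2 returns ([9, 5], (45))
    H3 returns [([9, 5], (45))]
= [([9, 5], (45)), ([9, 5], (45)), ([9, 5], (45))]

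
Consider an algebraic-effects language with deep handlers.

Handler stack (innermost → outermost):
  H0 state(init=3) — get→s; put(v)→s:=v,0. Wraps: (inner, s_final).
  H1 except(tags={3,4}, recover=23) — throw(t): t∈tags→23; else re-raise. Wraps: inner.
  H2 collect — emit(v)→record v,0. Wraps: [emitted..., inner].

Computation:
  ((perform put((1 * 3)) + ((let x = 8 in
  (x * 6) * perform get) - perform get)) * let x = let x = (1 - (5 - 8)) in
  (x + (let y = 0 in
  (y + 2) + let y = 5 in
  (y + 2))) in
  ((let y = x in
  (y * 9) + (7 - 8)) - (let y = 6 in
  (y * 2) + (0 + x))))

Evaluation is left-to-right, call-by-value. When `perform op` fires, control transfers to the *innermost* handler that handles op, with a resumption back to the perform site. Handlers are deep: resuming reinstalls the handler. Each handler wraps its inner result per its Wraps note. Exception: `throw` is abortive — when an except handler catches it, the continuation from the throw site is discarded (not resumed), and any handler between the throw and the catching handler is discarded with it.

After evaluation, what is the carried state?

Answer: 3

Evaluation trace:
put(3) @ H0 ⇒ s:=3
get @ H0 ⇒ 3
get @ H0 ⇒ 3
H0 returns (12831, 3)
H1 returns (12831, 3)
H2 returns [(12831, 3)]
= [(12831, 3)]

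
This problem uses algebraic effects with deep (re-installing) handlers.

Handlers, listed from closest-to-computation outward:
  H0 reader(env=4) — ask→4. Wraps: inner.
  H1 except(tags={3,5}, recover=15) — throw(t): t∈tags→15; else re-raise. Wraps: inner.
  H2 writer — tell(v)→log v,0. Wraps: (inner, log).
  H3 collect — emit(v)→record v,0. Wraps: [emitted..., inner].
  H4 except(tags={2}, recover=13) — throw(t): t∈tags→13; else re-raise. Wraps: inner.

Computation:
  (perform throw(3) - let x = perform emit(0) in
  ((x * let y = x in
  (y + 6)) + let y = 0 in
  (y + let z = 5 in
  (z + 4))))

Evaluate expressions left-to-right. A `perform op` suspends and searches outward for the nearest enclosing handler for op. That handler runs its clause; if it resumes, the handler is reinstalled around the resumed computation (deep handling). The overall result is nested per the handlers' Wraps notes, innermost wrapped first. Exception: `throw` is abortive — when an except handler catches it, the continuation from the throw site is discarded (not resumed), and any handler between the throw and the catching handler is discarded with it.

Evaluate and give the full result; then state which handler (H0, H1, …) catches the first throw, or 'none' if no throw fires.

Answer: [(15, ())] ; first throw caught by: H1

Working:
throw(3) @ H1 caught ⇒ 15
H2 returns (15, ())
H3 returns [(15, ())]
H4 returns [(15, ())]
= [(15, ())]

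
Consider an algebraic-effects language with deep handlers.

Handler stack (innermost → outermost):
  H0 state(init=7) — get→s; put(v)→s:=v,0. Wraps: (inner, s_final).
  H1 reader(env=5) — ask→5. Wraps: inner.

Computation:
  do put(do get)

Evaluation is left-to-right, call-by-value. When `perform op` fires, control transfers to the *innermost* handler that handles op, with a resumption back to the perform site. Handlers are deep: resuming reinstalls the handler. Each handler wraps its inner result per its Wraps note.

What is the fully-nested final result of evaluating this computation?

Answer: (0, 7)

Working:
get @ H0 ⇒ 7
put(7) @ H0 ⇒ s:=7
H0 returns (0, 7)
H1 returns (0, 7)
= (0, 7)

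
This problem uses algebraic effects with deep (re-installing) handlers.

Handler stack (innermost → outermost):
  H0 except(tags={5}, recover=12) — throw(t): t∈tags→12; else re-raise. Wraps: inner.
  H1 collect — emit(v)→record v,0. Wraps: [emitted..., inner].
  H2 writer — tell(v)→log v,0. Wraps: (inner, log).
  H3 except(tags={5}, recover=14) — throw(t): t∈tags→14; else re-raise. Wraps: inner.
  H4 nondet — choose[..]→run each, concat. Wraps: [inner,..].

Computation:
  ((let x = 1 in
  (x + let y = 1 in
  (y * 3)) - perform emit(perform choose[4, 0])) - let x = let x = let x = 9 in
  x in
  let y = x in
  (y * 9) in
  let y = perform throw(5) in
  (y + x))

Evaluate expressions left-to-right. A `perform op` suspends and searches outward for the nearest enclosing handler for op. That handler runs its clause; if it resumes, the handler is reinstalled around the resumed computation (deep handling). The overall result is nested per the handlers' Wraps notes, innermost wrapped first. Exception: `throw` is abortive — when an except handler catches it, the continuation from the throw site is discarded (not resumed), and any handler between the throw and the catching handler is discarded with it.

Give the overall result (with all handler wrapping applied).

Answer: [([4, 12], ()), ([0, 12], ())]

Evaluation trace:
choose[4, 0] @ H4
  branch[0] choose=4:
    emit(4) @ H1 ⇒ out+=4
    throw(5) @ H0 caught ⇒ 12
    H1 returns [4, 12]
    H2 returns ([4, 12], ())
    H3 returns ([4, 12], ())
    H4 returns [([4, 12], ())]
  branch[1] choose=0:
    emit(0) @ H1 ⇒ out+=0
    throw(5) @ H0 caught ⇒ 12
    H1 returns [0, 12]
    H2 returns ([0, 12], ())
    H3 returns ([0, 12], ())
    H4 returns [([0, 12], ())]
= [([4, 12], ()), ([0, 12], ())]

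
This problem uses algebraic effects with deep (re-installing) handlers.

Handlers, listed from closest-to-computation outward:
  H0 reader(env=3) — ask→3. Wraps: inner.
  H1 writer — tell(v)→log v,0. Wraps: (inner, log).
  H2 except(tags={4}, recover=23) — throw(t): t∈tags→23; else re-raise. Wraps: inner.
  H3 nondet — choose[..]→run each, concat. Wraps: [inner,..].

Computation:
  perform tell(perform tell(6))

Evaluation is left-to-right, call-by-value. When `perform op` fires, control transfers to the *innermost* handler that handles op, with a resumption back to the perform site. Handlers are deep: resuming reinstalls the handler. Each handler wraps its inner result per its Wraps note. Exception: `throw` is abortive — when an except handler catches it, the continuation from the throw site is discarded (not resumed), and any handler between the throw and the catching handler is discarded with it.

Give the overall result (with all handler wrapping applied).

Step-by-step:
tell(6) @ H1 ⇒ log+=6
tell(0) @ H1 ⇒ log+=0
H0 returns 0
H1 returns (0, (6, 0))
H2 returns (0, (6, 0))
H3 returns [(0, (6, 0))]
= [(0, (6, 0))]

Answer: [(0, (6, 0))]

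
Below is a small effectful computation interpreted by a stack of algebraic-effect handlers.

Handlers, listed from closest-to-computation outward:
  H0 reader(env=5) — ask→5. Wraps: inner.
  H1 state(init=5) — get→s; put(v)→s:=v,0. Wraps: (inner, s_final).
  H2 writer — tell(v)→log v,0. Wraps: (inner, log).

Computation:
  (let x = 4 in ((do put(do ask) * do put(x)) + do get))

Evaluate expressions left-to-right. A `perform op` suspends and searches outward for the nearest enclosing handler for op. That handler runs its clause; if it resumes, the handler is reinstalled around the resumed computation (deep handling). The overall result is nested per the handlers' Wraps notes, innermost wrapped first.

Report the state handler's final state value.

Answer: 4

Working:
ask @ H0 ⇒ 5
put(5) @ H1 ⇒ s:=5
put(4) @ H1 ⇒ s:=4
get @ H1 ⇒ 4
H0 returns 4
H1 returns (4, 4)
H2 returns ((4, 4), ())
= ((4, 4), ())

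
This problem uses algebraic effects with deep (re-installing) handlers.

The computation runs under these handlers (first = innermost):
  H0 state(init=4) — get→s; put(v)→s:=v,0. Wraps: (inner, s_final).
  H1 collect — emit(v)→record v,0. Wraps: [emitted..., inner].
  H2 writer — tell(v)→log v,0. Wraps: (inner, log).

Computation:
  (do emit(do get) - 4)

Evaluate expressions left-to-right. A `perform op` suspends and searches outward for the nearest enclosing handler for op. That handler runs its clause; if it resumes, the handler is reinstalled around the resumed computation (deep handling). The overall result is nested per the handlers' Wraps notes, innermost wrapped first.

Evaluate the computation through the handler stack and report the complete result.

Step-by-step:
get @ H0 ⇒ 4
emit(4) @ H1 ⇒ out+=4
H0 returns (-4, 4)
H1 returns [4, (-4, 4)]
H2 returns ([4, (-4, 4)], ())
= ([4, (-4, 4)], ())

Answer: ([4, (-4, 4)], ())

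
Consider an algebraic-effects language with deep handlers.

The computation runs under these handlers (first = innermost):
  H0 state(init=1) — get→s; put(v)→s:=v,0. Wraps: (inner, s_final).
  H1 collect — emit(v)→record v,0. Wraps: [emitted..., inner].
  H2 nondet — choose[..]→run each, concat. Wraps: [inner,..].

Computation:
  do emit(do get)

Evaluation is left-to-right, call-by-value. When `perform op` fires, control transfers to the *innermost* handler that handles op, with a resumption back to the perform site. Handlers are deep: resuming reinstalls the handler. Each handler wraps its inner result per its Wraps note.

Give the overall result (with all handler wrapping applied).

Evaluation trace:
get @ H0 ⇒ 1
emit(1) @ H1 ⇒ out+=1
H0 returns (0, 1)
H1 returns [1, (0, 1)]
H2 returns [[1, (0, 1)]]
= [[1, (0, 1)]]

Answer: [[1, (0, 1)]]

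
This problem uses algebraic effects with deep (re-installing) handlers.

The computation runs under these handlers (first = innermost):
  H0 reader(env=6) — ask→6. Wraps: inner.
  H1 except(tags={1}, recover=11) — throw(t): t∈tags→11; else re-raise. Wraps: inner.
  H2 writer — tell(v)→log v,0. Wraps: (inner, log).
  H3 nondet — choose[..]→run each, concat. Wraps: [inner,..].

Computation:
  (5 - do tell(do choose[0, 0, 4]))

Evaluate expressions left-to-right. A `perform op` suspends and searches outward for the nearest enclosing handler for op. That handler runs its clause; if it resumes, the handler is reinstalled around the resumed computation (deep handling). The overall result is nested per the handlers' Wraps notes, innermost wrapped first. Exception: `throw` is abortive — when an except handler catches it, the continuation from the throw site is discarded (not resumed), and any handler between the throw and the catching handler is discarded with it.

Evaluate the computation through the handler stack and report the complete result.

Answer: [(5, (0)), (5, (0)), (5, (4))]

Evaluation trace:
choose[0, 0, 4] @ H3
  branch[0] choose=0:
    tell(0) @ H2 ⇒ log+=0
    H0 returns 5
    H1 returns 5
    H2 returns (5, (0))
    H3 returns [(5, (0))]
  branch[1] choose=0:
    tell(0) @ H2 ⇒ log+=0
    H0 returns 5
    H1 returns 5
    H2 returns (5, (0))
    H3 returns [(5, (0))]
  branch[2] choose=4:
    tell(4) @ H2 ⇒ log+=4
    H0 returns 5
    H1 returns 5
    H2 returns (5, (4))
    H3 returns [(5, (4))]
= [(5, (0)), (5, (0)), (5, (4))]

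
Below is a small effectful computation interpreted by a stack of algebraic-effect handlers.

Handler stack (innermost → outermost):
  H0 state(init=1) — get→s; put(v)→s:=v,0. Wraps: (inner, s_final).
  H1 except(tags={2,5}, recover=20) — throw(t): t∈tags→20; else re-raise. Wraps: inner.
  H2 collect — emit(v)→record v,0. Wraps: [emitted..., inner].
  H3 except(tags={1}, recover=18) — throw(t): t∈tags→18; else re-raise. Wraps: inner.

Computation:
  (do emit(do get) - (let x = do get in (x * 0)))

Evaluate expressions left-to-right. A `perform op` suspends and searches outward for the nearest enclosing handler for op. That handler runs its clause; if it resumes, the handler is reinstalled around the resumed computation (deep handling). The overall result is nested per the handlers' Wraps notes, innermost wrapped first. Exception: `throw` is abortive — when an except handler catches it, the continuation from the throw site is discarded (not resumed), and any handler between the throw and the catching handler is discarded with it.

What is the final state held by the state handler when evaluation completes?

Evaluation trace:
get @ H0 ⇒ 1
emit(1) @ H2 ⇒ out+=1
get @ H0 ⇒ 1
H0 returns (0, 1)
H1 returns (0, 1)
H2 returns [1, (0, 1)]
H3 returns [1, (0, 1)]
= [1, (0, 1)]

Answer: 1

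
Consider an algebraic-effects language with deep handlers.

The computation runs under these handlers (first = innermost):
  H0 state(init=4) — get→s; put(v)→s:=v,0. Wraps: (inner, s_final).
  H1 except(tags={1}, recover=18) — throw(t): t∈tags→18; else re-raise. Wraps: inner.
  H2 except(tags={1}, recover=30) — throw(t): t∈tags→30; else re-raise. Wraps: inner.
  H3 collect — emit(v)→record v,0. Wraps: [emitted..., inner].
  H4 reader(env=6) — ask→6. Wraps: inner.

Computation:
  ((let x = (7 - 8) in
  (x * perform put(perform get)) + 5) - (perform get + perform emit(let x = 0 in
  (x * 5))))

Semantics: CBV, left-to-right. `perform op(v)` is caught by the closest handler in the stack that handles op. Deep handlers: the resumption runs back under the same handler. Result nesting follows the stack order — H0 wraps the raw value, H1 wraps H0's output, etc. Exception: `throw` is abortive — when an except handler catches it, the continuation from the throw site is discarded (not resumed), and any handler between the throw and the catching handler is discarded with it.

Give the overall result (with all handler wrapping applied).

Evaluation trace:
get @ H0 ⇒ 4
put(4) @ H0 ⇒ s:=4
get @ H0 ⇒ 4
emit(0) @ H3 ⇒ out+=0
H0 returns (1, 4)
H1 returns (1, 4)
H2 returns (1, 4)
H3 returns [0, (1, 4)]
H4 returns [0, (1, 4)]
= [0, (1, 4)]

Answer: [0, (1, 4)]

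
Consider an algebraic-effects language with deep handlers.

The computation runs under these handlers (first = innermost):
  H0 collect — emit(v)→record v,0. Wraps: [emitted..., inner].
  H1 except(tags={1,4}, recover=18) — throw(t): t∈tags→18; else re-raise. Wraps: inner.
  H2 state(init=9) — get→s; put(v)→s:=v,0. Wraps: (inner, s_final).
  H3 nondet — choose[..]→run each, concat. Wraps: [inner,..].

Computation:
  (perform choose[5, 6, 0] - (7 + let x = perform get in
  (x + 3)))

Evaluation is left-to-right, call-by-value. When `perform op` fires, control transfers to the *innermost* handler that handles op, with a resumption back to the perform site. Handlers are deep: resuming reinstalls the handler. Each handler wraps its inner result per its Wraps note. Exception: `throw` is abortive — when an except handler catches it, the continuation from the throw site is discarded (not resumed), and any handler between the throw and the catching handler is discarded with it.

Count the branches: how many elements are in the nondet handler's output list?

Answer: 3

Evaluation trace:
choose[5, 6, 0] @ H3
  branch[0] choose=5:
    get @ H2 ⇒ 9
    H0 returns [-14]
    H1 returns [-14]
    H2 returns ([-14], 9)
    H3 returns [([-14], 9)]
  branch[1] choose=6:
    get @ H2 ⇒ 9
    H0 returns [-13]
    H1 returns [-13]
    H2 returns ([-13], 9)
    H3 returns [([-13], 9)]
  branch[2] choose=0:
    get @ H2 ⇒ 9
    H0 returns [-19]
    H1 returns [-19]
    H2 returns ([-19], 9)
    H3 returns [([-19], 9)]
= [([-14], 9), ([-13], 9), ([-19], 9)]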